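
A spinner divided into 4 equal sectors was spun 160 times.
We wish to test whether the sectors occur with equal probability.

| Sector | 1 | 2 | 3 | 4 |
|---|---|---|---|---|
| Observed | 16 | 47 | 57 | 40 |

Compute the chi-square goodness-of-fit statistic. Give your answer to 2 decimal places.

Expected count for each of the 4 categories: 160/4 = 40.
χ² = (16−40)²/40 + (47−40)²/40 + (57−40)²/40 + (40−40)²/40
   = 14.400 + 1.225 + 7.225 + 0.000
Sum = 22.85

22.85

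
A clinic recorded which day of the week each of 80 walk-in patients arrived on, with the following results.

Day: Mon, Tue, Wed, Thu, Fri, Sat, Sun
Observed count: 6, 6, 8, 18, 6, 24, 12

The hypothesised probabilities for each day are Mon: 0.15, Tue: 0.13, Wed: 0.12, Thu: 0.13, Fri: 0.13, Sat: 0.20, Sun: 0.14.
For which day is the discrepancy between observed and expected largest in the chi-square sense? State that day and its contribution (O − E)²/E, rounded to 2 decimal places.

Thu, 5.55

Expected counts E_i = n·p_i: 80×0.15 = 12, 80×0.13 = 10.4, 80×0.12 = 9.6, 80×0.13 = 10.4, 80×0.13 = 10.4, 80×0.20 = 16, 80×0.14 = 11.2.
χ² = (6−12)²/12 + (6−10.4)²/10.4 + (8−9.6)²/9.6 + (18−10.4)²/10.4 + (6−10.4)²/10.4 + (24−16)²/16 + (12−11.2)²/11.2
   = 3.000 + 1.862 + 0.267 + 5.554 + 1.862 + 4.000 + 0.057
The largest term is for Thu: 5.55.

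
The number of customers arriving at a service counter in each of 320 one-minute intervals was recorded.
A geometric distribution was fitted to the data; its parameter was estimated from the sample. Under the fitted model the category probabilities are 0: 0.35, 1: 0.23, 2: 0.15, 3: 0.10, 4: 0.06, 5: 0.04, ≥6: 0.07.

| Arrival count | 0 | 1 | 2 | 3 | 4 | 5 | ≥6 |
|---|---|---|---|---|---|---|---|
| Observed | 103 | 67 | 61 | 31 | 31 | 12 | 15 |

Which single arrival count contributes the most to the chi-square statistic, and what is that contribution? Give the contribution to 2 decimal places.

4, 7.25

Expected counts E_i = n·p_i: 320×0.35 = 112, 320×0.23 = 73.6, 320×0.15 = 48, 320×0.10 = 32, 320×0.06 = 19.2, 320×0.04 = 12.8, 320×0.07 = 22.4.
χ² = (103−112)²/112 + (67−73.6)²/73.6 + (61−48)²/48 + (31−32)²/32 + (31−19.2)²/19.2 + (12−12.8)²/12.8 + (15−22.4)²/22.4
   = 0.723 + 0.592 + 3.521 + 0.031 + 7.252 + 0.050 + 2.445
The largest term is for 4: 7.25.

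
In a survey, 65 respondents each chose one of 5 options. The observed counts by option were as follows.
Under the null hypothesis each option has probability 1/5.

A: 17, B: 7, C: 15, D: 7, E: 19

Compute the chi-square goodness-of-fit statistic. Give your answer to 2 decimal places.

9.85

Expected count for each of the 5 categories: 65/5 = 13.
χ² = (17−13)²/13 + (7−13)²/13 + (15−13)²/13 + (7−13)²/13 + (19−13)²/13
   = 1.231 + 2.769 + 0.308 + 2.769 + 2.769
Sum = 9.85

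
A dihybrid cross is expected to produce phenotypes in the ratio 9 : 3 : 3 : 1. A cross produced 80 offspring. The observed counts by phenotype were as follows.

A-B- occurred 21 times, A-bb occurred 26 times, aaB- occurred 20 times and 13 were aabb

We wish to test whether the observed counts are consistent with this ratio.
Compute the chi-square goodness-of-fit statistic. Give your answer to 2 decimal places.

35.33

Ratio total = 16. Expected counts: 80×9/16 = 45, 80×3/16 = 15, 80×3/16 = 15, 80×1/16 = 5.
χ² = (21−45)²/45 + (26−15)²/15 + (20−15)²/15 + (13−5)²/5
   = 12.800 + 8.067 + 1.667 + 12.800
Sum = 35.33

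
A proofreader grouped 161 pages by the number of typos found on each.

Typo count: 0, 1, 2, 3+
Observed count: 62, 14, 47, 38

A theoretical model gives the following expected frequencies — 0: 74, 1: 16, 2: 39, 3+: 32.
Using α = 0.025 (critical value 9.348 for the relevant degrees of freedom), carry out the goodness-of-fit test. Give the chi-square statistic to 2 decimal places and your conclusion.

4.96; do not reject

0: (62 − 74)²/74 = 144/74 = 1.946
1: (14 − 16)²/16 = 4/16 = 0.250
2: (47 − 39)²/39 = 64/39 = 1.641
3+: (38 − 32)²/32 = 36/32 = 1.125
Sum = 4.96
df = 3. Since 4.96 < 9.348, we do not reject H₀.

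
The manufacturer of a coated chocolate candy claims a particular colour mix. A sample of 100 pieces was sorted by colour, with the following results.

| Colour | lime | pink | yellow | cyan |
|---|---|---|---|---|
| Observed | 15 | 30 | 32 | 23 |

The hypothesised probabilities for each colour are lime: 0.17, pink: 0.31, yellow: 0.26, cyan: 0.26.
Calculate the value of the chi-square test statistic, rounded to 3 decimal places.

Expected counts E_i = n·p_i: 100×0.17 = 17, 100×0.31 = 31, 100×0.26 = 26, 100×0.26 = 26.
χ² = (15−17)²/17 + (30−31)²/31 + (32−26)²/26 + (23−26)²/26
   = 0.2353 + 0.0323 + 1.3846 + 0.3462
Sum = 1.998

1.998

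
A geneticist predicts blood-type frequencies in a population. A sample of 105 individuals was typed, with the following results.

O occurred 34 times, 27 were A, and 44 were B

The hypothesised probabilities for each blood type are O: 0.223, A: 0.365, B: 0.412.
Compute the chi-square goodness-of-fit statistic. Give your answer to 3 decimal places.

Expected counts E_i = n·p_i: 105×0.223 = 23.415, 105×0.365 = 38.325, 105×0.412 = 43.26.
χ² = (34−23.415)²/23.415 + (27−38.325)²/38.325 + (44−43.26)²/43.26
   = 4.7851 + 3.3465 + 0.0127
Sum = 8.144

8.144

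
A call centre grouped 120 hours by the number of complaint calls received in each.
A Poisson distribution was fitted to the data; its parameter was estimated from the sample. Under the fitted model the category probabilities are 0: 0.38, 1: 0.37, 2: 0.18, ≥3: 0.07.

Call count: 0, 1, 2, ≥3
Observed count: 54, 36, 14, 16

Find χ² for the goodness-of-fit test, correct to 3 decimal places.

Expected counts E_i = n·p_i: 120×0.38 = 45.6, 120×0.37 = 44.4, 120×0.18 = 21.6, 120×0.07 = 8.4.
χ² = (54−45.6)²/45.6 + (36−44.4)²/44.4 + (14−21.6)²/21.6 + (16−8.4)²/8.4
   = 1.5474 + 1.5892 + 2.6741 + 6.8762
Sum = 12.687

12.687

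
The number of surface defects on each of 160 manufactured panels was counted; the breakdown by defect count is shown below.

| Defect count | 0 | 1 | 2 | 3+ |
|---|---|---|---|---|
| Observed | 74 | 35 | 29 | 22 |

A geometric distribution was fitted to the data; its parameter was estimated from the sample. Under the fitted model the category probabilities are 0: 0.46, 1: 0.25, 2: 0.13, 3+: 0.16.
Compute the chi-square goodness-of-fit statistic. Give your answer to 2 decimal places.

Expected counts E_i = n·p_i: 160×0.46 = 73.6, 160×0.25 = 40, 160×0.13 = 20.8, 160×0.16 = 25.6.
cat         O        E   (O−E)²/E
0          74     73.6      0.002
1          35       40      0.625
2          29     20.8      3.233
3+         22     25.6      0.506
Sum = 4.37

4.37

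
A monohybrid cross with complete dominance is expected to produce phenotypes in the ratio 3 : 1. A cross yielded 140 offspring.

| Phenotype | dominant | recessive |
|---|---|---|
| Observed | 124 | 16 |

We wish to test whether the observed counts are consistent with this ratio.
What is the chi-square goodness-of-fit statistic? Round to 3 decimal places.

Ratio total = 4. Expected counts: 140×3/4 = 105, 140×1/4 = 35.
cat            O        E   (O−E)²/E
dominant     124      105     3.4381
recessive     16       35    10.3143
Sum = 13.752

13.752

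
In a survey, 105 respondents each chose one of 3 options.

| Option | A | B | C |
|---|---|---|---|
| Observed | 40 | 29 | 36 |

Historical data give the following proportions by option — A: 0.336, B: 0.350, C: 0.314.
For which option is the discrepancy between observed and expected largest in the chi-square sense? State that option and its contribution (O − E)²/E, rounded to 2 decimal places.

Expected counts E_i = n·p_i: 105×0.336 = 35.28, 105×0.350 = 36.75, 105×0.314 = 32.97.
χ² = (40−35.28)²/35.28 + (29−36.75)²/36.75 + (36−32.97)²/32.97
   = 0.631 + 1.634 + 0.278
The largest term is for B: 1.63.

B, 1.63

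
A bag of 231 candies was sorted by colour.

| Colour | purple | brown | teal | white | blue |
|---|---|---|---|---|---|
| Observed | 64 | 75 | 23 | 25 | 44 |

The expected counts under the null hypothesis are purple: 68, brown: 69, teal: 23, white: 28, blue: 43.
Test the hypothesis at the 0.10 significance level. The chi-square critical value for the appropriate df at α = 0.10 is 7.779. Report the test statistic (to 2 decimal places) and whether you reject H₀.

χ² = (64−68)²/68 + (75−69)²/69 + (23−23)²/23 + (25−28)²/28 + (44−43)²/43
   = 0.235 + 0.522 + 0.000 + 0.321 + 0.023
Sum = 1.10
df = 4. Since 1.10 < 7.779, we do not reject H₀.

1.10; do not reject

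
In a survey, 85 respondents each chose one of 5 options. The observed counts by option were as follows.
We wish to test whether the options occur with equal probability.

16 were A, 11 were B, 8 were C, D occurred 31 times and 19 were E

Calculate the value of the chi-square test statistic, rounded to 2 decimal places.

18.71

Expected count for each of the 5 categories: 85/5 = 17.
χ² = (16−17)²/17 + (11−17)²/17 + (8−17)²/17 + (31−17)²/17 + (19−17)²/17
   = 0.059 + 2.118 + 4.765 + 11.529 + 0.235
Sum = 18.71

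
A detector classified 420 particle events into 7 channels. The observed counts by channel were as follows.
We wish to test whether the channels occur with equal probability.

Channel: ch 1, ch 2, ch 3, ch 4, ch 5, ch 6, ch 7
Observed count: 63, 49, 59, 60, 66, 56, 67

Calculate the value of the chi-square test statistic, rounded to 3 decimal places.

Under H₀ each category has probability 1/7, so each expected count is 420/7 = 60.
ch 1: (63 − 60)²/60 = 9/60 = 0.1500
ch 2: (49 − 60)²/60 = 121/60 = 2.0167
ch 3: (59 − 60)²/60 = 1/60 = 0.0167
ch 4: (60 − 60)²/60 = 0/60 = 0.0000
ch 5: (66 − 60)²/60 = 36/60 = 0.6000
ch 6: (56 − 60)²/60 = 16/60 = 0.2667
ch 7: (67 − 60)²/60 = 49/60 = 0.8167
Sum = 3.867

3.867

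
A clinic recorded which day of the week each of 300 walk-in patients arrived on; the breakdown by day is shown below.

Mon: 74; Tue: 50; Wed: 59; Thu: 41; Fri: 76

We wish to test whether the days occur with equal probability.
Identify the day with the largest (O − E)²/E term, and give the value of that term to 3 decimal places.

Thu, 6.017

Under H₀ each category has probability 1/5, so each expected count is 300/5 = 60.
cat         O        E   (O−E)²/E
Mon        74       60     3.2667
Tue        50       60     1.6667
Wed        59       60     0.0167
Thu        41       60     6.0167
Fri        76       60     4.2667
The largest term is for Thu: 6.017.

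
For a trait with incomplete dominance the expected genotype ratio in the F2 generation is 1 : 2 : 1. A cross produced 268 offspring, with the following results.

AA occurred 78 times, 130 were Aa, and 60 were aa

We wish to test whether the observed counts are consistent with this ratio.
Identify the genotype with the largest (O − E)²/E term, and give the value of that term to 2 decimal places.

Ratio total = 4. Expected counts: 268×1/4 = 67, 268×2/4 = 134, 268×1/4 = 67.
AA: (78 − 67)²/67 = 121/67 = 1.806
Aa: (130 − 134)²/134 = 16/134 = 0.119
aa: (60 − 67)²/67 = 49/67 = 0.731
The largest term is for AA: 1.81.

AA, 1.81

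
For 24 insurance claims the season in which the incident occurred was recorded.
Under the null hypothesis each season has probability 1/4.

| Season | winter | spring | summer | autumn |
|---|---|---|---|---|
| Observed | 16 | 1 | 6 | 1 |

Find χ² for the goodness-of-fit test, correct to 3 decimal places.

25.000

Expected count for each of the 4 categories: 24/4 = 6.
cat         O        E   (O−E)²/E
winter     16        6    16.6667
spring      1        6     4.1667
summer      6        6     0.0000
autumn      1        6     4.1667
Sum = 25.000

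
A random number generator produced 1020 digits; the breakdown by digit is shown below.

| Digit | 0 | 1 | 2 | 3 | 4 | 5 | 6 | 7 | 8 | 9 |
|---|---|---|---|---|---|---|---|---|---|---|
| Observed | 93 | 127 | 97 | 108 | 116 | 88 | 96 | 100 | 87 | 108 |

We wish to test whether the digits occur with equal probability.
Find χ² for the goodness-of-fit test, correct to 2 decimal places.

Expected count for each of the 10 categories: 1020/10 = 102.
cat         O        E   (O−E)²/E
0          93      102      0.794
1         127      102      6.127
2          97      102      0.245
3         108      102      0.353
4         116      102      1.922
5          88      102      1.922
6          96      102      0.353
7         100      102      0.039
8          87      102      2.206
9         108      102      0.353
Sum = 14.31

14.31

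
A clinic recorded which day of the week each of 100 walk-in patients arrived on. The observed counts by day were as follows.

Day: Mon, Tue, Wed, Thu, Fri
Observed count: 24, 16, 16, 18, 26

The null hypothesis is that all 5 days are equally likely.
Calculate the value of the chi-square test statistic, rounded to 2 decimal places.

Expected count for each of the 5 categories: 100/5 = 20.
Mon: (24 − 20)²/20 = 16/20 = 0.800
Tue: (16 − 20)²/20 = 16/20 = 0.800
Wed: (16 − 20)²/20 = 16/20 = 0.800
Thu: (18 − 20)²/20 = 4/20 = 0.200
Fri: (26 − 20)²/20 = 36/20 = 1.800
Sum = 4.40

4.40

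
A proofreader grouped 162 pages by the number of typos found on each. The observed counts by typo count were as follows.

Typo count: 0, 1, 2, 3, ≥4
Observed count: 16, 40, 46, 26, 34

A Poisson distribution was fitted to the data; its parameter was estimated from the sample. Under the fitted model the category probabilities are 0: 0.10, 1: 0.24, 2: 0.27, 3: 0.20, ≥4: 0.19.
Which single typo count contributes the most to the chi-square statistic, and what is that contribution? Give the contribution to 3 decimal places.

Expected counts E_i = n·p_i: 162×0.10 = 16.2, 162×0.24 = 38.88, 162×0.27 = 43.74, 162×0.20 = 32.4, 162×0.19 = 30.78.
χ² = (16−16.2)²/16.2 + (40−38.88)²/38.88 + (46−43.74)²/43.74 + (26−32.4)²/32.4 + (34−30.78)²/30.78
   = 0.0025 + 0.0323 + 0.1168 + 1.2642 + 0.3369
The largest term is for 3: 1.264.

3, 1.264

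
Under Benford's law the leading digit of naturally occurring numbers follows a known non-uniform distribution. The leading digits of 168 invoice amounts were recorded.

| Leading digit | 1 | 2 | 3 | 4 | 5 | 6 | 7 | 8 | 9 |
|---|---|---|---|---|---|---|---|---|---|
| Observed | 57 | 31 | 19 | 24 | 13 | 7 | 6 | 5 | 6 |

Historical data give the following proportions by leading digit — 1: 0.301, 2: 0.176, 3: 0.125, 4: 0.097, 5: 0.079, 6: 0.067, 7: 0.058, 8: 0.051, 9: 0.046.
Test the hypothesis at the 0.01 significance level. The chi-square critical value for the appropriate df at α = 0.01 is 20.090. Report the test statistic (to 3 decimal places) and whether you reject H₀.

Expected counts E_i = n·p_i: 168×0.301 = 50.568, 168×0.176 = 29.568, 168×0.125 = 21, 168×0.097 = 16.296, 168×0.079 = 13.272, 168×0.067 = 11.256, 168×0.058 = 9.744, 168×0.051 = 8.568, 168×0.046 = 7.728.
1: (57 − 50.568)²/50.568 = 41.370624/50.568 = 0.8181
2: (31 − 29.568)²/29.568 = 2.050624/29.568 = 0.0694
3: (19 − 21)²/21 = 4/21 = 0.1905
4: (24 − 16.296)²/16.296 = 59.351616/16.296 = 3.6421
5: (13 − 13.272)²/13.272 = 0.073984/13.272 = 0.0056
6: (7 − 11.256)²/11.256 = 18.113536/11.256 = 1.6092
7: (6 − 9.744)²/9.744 = 14.017536/9.744 = 1.4386
8: (5 − 8.568)²/8.568 = 12.730624/8.568 = 1.4858
9: (6 − 7.728)²/7.728 = 2.985984/7.728 = 0.3864
Sum = 9.646
df = 8. Since 9.646 < 20.090, we do not reject H₀.

9.646; do not reject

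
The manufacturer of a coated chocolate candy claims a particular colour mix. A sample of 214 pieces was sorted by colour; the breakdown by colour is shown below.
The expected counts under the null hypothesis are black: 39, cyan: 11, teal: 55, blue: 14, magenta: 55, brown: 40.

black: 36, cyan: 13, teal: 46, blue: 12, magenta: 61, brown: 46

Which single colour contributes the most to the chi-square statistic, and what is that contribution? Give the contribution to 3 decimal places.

teal, 1.473

χ² = (36−39)²/39 + (13−11)²/11 + (46−55)²/55 + (12−14)²/14 + (61−55)²/55 + (46−40)²/40
   = 0.2308 + 0.3636 + 1.4727 + 0.2857 + 0.6545 + 0.9000
The largest term is for teal: 1.473.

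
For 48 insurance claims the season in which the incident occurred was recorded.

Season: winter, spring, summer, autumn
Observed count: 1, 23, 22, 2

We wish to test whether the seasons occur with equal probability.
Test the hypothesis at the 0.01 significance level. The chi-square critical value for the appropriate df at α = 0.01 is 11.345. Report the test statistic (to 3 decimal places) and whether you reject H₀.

Under H₀ each category has probability 1/4, so each expected count is 48/4 = 12.
winter: (1 − 12)²/12 = 121/12 = 10.0833
spring: (23 − 12)²/12 = 121/12 = 10.0833
summer: (22 − 12)²/12 = 100/12 = 8.3333
autumn: (2 − 12)²/12 = 100/12 = 8.3333
Sum = 36.833
df = 3. Since 36.833 > 11.345, we reject H₀.

36.833; reject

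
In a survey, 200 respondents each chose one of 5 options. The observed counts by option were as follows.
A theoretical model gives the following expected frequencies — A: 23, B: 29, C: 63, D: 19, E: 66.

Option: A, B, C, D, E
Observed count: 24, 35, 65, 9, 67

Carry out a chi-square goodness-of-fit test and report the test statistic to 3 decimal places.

cat         O        E   (O−E)²/E
A          24       23     0.0435
B          35       29     1.2414
C          65       63     0.0635
D           9       19     5.2632
E          67       66     0.0152
Sum = 6.627

6.627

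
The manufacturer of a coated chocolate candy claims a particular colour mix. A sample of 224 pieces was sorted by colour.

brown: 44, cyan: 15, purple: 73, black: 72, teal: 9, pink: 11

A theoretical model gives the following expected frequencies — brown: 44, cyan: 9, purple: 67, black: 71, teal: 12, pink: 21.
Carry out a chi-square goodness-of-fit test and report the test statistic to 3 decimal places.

10.063

cat         O        E   (O−E)²/E
brown      44       44     0.0000
cyan       15        9     4.0000
purple     73       67     0.5373
black      72       71     0.0141
teal        9       12     0.7500
pink       11       21     4.7619
Sum = 10.063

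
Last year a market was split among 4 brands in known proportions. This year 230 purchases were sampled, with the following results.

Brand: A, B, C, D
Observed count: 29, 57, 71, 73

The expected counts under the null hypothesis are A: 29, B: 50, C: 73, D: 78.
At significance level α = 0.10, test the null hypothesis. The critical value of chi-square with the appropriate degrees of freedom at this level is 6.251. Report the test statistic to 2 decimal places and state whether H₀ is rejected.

1.36; do not reject

χ² = (29−29)²/29 + (57−50)²/50 + (71−73)²/73 + (73−78)²/78
   = 0.000 + 0.980 + 0.055 + 0.321
Sum = 1.36
df = 3. Since 1.36 < 6.251, we do not reject H₀.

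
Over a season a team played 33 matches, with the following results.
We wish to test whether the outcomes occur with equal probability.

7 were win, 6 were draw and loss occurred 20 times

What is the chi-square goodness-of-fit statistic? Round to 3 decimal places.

Under H₀ each category has probability 1/3, so each expected count is 33/3 = 11.
χ² = (7−11)²/11 + (6−11)²/11 + (20−11)²/11
   = 1.4545 + 2.2727 + 7.3636
Sum = 11.091

11.091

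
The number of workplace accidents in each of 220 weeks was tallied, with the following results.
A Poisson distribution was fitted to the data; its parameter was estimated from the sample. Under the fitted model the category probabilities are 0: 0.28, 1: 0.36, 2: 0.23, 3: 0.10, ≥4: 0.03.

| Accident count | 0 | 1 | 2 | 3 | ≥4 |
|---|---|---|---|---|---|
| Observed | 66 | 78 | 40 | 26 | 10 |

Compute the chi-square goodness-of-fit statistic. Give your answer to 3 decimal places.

Expected counts E_i = n·p_i: 220×0.28 = 61.6, 220×0.36 = 79.2, 220×0.23 = 50.6, 220×0.10 = 22, 220×0.03 = 6.6.
cat         O        E   (O−E)²/E
0          66     61.6     0.3143
1          78     79.2     0.0182
2          40     50.6     2.2206
3          26       22     0.7273
≥4         10      6.6     1.7515
Sum = 5.032

5.032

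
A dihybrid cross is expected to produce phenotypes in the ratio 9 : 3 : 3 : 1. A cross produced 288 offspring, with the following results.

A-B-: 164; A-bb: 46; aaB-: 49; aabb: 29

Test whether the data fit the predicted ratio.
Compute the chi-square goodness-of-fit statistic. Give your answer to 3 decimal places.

Ratio total = 16. Expected counts: 288×9/16 = 162, 288×3/16 = 54, 288×3/16 = 54, 288×1/16 = 18.
χ² = (164−162)²/162 + (46−54)²/54 + (49−54)²/54 + (29−18)²/18
   = 0.0247 + 1.1852 + 0.4630 + 6.7222
Sum = 8.395

8.395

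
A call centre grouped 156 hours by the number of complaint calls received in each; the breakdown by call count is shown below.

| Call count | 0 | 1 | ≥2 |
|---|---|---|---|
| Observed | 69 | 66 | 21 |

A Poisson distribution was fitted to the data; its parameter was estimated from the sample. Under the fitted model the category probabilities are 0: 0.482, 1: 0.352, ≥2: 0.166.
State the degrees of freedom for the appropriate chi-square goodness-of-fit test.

1

There are k = 3 categories and 1 parameter estimated from the data, so df = 3 − 1 − 1 = 1.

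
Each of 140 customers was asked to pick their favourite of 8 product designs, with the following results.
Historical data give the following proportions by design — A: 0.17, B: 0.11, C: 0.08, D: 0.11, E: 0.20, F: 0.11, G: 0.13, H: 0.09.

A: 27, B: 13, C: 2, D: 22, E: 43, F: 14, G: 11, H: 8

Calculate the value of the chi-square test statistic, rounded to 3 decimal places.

Expected counts E_i = n·p_i: 140×0.17 = 23.8, 140×0.11 = 15.4, 140×0.08 = 11.2, 140×0.11 = 15.4, 140×0.20 = 28, 140×0.11 = 15.4, 140×0.13 = 18.2, 140×0.09 = 12.6.
cat         O        E   (O−E)²/E
A          27     23.8     0.4303
B          13     15.4     0.3740
C           2     11.2     7.5571
D          22     15.4     2.8286
E          43       28     8.0357
F          14     15.4     0.1273
G          11     18.2     2.8484
H           8     12.6     1.6794
Sum = 23.881

23.881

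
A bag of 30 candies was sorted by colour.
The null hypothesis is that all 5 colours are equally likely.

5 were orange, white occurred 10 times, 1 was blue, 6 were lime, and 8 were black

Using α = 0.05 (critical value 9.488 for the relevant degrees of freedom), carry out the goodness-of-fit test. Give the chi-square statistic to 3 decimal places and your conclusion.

7.667; do not reject

Expected count for each of the 5 categories: 30/5 = 6.
cat         O        E   (O−E)²/E
orange      5        6     0.1667
white      10        6     2.6667
blue        1        6     4.1667
lime        6        6     0.0000
black       8        6     0.6667
Sum = 7.667
df = 4. Since 7.667 < 9.488, we do not reject H₀.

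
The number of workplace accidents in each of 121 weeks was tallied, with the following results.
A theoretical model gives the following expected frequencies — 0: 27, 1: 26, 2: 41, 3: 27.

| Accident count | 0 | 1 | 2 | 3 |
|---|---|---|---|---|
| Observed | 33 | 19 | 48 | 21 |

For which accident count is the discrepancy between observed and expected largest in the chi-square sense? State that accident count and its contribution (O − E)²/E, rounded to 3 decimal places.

1, 1.885

0: (33 − 27)²/27 = 36/27 = 1.3333
1: (19 − 26)²/26 = 49/26 = 1.8846
2: (48 − 41)²/41 = 49/41 = 1.1951
3: (21 − 27)²/27 = 36/27 = 1.3333
The largest term is for 1: 1.885.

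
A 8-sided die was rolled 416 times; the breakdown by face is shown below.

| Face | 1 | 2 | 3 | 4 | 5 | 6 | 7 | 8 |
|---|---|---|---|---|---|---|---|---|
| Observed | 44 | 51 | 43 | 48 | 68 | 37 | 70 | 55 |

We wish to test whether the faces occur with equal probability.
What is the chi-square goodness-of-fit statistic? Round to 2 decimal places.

18.77

Expected count for each of the 8 categories: 416/8 = 52.
χ² = (44−52)²/52 + (51−52)²/52 + (43−52)²/52 + (48−52)²/52 + (68−52)²/52 + (37−52)²/52 + (70−52)²/52 + (55−52)²/52
   = 1.231 + 0.019 + 1.558 + 0.308 + 4.923 + 4.327 + 6.231 + 0.173
Sum = 18.77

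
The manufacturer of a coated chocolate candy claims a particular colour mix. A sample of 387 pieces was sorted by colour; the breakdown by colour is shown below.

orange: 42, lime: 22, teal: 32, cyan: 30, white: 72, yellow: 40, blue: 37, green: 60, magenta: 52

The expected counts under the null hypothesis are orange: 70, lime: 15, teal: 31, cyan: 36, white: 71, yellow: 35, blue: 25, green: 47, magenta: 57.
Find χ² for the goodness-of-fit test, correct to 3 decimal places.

26.022

orange: (42 − 70)²/70 = 784/70 = 11.2000
lime: (22 − 15)²/15 = 49/15 = 3.2667
teal: (32 − 31)²/31 = 1/31 = 0.0323
cyan: (30 − 36)²/36 = 36/36 = 1.0000
white: (72 − 71)²/71 = 1/71 = 0.0141
yellow: (40 − 35)²/35 = 25/35 = 0.7143
blue: (37 − 25)²/25 = 144/25 = 5.7600
green: (60 − 47)²/47 = 169/47 = 3.5957
magenta: (52 − 57)²/57 = 25/57 = 0.4386
Sum = 26.022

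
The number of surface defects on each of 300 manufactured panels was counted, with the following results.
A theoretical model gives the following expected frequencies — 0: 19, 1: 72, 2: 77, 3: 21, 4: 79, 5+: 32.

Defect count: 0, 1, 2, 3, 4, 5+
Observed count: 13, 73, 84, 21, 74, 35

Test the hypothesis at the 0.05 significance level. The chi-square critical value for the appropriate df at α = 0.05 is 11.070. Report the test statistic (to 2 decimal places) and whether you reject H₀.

3.14; do not reject

χ² = (13−19)²/19 + (73−72)²/72 + (84−77)²/77 + (21−21)²/21 + (74−79)²/79 + (35−32)²/32
   = 1.895 + 0.014 + 0.636 + 0.000 + 0.316 + 0.281
Sum = 3.14
df = 5. Since 3.14 < 11.070, we do not reject H₀.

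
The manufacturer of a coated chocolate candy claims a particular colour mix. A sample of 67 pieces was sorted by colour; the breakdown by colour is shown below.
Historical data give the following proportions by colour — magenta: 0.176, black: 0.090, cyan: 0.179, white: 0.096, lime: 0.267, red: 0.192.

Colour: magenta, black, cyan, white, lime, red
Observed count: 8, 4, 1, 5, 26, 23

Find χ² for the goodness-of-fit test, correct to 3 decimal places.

Expected counts E_i = n·p_i: 67×0.176 = 11.792, 67×0.090 = 6.03, 67×0.179 = 11.993, 67×0.096 = 6.432, 67×0.267 = 17.889, 67×0.192 = 12.864.
cat          O        E   (O−E)²/E
magenta      8   11.792     1.2194
black        4     6.03     0.6834
cyan         1   11.993    10.0764
white        5    6.432     0.3188
lime        26   17.889     3.6776
red         23   12.864     7.9865
Sum = 23.962

23.962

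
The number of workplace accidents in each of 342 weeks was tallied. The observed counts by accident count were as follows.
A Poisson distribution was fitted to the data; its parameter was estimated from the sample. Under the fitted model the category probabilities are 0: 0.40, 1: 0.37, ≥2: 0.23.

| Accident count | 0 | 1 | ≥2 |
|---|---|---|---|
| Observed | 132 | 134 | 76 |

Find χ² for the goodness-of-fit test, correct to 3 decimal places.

Expected counts E_i = n·p_i: 342×0.40 = 136.8, 342×0.37 = 126.54, 342×0.23 = 78.66.
χ² = (132−136.8)²/136.8 + (134−126.54)²/126.54 + (76−78.66)²/78.66
   = 0.1684 + 0.4398 + 0.0900
Sum = 0.698

0.698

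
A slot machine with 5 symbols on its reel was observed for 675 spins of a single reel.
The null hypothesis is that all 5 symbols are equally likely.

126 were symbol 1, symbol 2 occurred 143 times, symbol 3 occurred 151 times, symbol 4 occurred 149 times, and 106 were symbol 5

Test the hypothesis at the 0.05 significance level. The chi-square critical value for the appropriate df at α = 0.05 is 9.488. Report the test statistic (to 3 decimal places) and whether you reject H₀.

Expected count for each of the 5 categories: 675/5 = 135.
cat           O        E   (O−E)²/E
symbol 1    126      135     0.6000
symbol 2    143      135     0.4741
symbol 3    151      135     1.8963
symbol 4    149      135     1.4519
symbol 5    106      135     6.2296
Sum = 10.652
df = 4. Since 10.652 > 9.488, we reject H₀.

10.652; reject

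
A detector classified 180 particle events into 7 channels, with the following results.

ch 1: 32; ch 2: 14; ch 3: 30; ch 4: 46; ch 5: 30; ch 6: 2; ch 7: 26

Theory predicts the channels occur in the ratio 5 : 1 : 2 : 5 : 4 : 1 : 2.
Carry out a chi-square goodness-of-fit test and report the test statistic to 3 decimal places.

Ratio total = 20. Expected counts: 180×5/20 = 45, 180×1/20 = 9, 180×2/20 = 18, 180×5/20 = 45, 180×4/20 = 36, 180×1/20 = 9, 180×2/20 = 18.
cat         O        E   (O−E)²/E
ch 1       32       45     3.7556
ch 2       14        9     2.7778
ch 3       30       18     8.0000
ch 4       46       45     0.0222
ch 5       30       36     1.0000
ch 6        2        9     5.4444
ch 7       26       18     3.5556
Sum = 24.556

24.556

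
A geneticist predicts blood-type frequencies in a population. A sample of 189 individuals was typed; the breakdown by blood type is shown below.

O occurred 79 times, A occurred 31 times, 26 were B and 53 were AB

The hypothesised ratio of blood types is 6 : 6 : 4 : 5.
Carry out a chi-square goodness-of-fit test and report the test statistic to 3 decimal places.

Ratio total = 21. Expected counts: 189×6/21 = 54, 189×6/21 = 54, 189×4/21 = 36, 189×5/21 = 45.
cat         O        E   (O−E)²/E
O          79       54    11.5741
A          31       54     9.7963
B          26       36     2.7778
AB         53       45     1.4222
Sum = 25.570

25.570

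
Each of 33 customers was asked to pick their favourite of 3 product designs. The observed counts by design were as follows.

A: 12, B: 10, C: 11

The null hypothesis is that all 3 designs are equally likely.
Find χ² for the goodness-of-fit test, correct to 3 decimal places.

0.182

Expected count for each of the 3 categories: 33/3 = 11.
χ² = (12−11)²/11 + (10−11)²/11 + (11−11)²/11
   = 0.0909 + 0.0909 + 0.0000
Sum = 0.182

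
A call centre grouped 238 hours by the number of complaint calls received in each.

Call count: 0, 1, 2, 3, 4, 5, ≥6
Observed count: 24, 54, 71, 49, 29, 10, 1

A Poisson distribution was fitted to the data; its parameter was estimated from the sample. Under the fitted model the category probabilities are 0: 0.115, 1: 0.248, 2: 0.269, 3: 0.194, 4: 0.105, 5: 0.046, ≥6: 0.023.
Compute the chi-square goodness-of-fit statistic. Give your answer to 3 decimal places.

Expected counts E_i = n·p_i: 238×0.115 = 27.37, 238×0.248 = 59.024, 238×0.269 = 64.022, 238×0.194 = 46.172, 238×0.105 = 24.99, 238×0.046 = 10.948, 238×0.023 = 5.474.
0: (24 − 27.37)²/27.37 = 11.3569/27.37 = 0.4149
1: (54 − 59.024)²/59.024 = 25.240576/59.024 = 0.4276
2: (71 − 64.022)²/64.022 = 48.692484/64.022 = 0.7606
3: (49 − 46.172)²/46.172 = 7.997584/46.172 = 0.1732
4: (29 − 24.99)²/24.99 = 16.0801/24.99 = 0.6435
5: (10 − 10.948)²/10.948 = 0.898704/10.948 = 0.0821
≥6: (1 − 5.474)²/5.474 = 20.016676/5.474 = 3.6567
Sum = 6.159

6.159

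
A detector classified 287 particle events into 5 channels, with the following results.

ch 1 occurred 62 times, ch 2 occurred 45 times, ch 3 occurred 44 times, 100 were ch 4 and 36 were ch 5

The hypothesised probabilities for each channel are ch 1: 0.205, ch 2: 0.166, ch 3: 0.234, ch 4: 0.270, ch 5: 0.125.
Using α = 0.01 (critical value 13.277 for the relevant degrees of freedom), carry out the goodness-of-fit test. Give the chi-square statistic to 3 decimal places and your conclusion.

Expected counts E_i = n·p_i: 287×0.205 = 58.835, 287×0.166 = 47.642, 287×0.234 = 67.158, 287×0.270 = 77.49, 287×0.125 = 35.875.
χ² = (62−58.835)²/58.835 + (45−47.642)²/47.642 + (44−67.158)²/67.158 + (100−77.49)²/77.49 + (36−35.875)²/35.875
   = 0.1703 + 0.1465 + 7.9855 + 6.5389 + 0.0004
Sum = 14.842
df = 4. Since 14.842 > 13.277, we reject H₀.

14.842; reject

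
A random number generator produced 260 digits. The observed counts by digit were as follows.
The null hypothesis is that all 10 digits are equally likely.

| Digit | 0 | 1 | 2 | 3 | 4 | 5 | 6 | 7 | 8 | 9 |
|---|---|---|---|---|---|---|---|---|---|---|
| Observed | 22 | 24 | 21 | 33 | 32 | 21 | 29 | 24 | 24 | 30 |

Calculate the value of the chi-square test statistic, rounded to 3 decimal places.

7.231

Under H₀ each category has probability 1/10, so each expected count is 260/10 = 26.
χ² = (22−26)²/26 + (24−26)²/26 + (21−26)²/26 + (33−26)²/26 + (32−26)²/26 + (21−26)²/26 + (29−26)²/26 + (24−26)²/26 + (24−26)²/26 + (30−26)²/26
   = 0.6154 + 0.1538 + 0.9615 + 1.8846 + 1.3846 + 0.9615 + 0.3462 + 0.1538 + 0.1538 + 0.6154
Sum = 7.231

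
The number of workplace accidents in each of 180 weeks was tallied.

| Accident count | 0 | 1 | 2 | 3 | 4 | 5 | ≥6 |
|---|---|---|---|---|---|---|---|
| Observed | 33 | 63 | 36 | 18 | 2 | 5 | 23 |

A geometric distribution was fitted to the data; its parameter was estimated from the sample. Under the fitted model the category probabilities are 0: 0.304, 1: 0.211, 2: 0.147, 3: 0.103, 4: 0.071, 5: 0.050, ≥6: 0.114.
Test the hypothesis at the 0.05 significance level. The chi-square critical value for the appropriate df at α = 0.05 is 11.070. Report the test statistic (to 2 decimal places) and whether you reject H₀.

39.73; reject

Expected counts E_i = n·p_i: 180×0.304 = 54.72, 180×0.211 = 37.98, 180×0.147 = 26.46, 180×0.103 = 18.54, 180×0.071 = 12.78, 180×0.050 = 9, 180×0.114 = 20.52.
0: (33 − 54.72)²/54.72 = 471.7584/54.72 = 8.621
1: (63 − 37.98)²/37.98 = 626.0004/37.98 = 16.482
2: (36 − 26.46)²/26.46 = 91.0116/26.46 = 3.440
3: (18 − 18.54)²/18.54 = 0.2916/18.54 = 0.016
4: (2 − 12.78)²/12.78 = 116.2084/12.78 = 9.093
5: (5 − 9)²/9 = 16/9 = 1.778
≥6: (23 − 20.52)²/20.52 = 6.1504/20.52 = 0.300
Sum = 39.73
df = 5. Since 39.73 > 11.070, we reject H₀.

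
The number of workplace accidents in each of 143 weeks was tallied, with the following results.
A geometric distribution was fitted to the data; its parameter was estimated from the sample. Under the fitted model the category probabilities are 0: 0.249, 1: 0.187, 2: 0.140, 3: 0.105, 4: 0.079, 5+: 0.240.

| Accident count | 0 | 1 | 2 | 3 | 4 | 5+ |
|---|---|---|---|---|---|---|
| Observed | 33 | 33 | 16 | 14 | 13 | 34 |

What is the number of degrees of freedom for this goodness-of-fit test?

There are k = 6 categories and 1 parameter estimated from the data, so df = 6 − 1 − 1 = 4.

4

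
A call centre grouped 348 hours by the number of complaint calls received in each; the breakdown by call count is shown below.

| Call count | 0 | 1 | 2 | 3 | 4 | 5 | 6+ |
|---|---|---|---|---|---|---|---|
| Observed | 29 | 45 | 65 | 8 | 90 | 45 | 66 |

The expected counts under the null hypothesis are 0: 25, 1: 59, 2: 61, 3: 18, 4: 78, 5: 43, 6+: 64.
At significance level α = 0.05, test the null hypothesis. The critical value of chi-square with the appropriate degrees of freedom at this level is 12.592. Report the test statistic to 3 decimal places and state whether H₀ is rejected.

11.782; do not reject

0: (29 − 25)²/25 = 16/25 = 0.6400
1: (45 − 59)²/59 = 196/59 = 3.3220
2: (65 − 61)²/61 = 16/61 = 0.2623
3: (8 − 18)²/18 = 100/18 = 5.5556
4: (90 − 78)²/78 = 144/78 = 1.8462
5: (45 − 43)²/43 = 4/43 = 0.0930
6+: (66 − 64)²/64 = 4/64 = 0.0625
Sum = 11.782
df = 6. Since 11.782 < 12.592, we do not reject H₀.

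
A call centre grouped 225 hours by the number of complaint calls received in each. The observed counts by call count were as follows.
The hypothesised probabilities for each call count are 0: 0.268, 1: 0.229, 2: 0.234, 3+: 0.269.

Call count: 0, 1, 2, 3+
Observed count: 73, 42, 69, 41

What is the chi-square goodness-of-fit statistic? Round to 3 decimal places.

15.812

Expected counts E_i = n·p_i: 225×0.268 = 60.3, 225×0.229 = 51.525, 225×0.234 = 52.65, 225×0.269 = 60.525.
χ² = (73−60.3)²/60.3 + (42−51.525)²/51.525 + (69−52.65)²/52.65 + (41−60.525)²/60.525
   = 2.6748 + 1.7608 + 5.0774 + 6.2986
Sum = 15.812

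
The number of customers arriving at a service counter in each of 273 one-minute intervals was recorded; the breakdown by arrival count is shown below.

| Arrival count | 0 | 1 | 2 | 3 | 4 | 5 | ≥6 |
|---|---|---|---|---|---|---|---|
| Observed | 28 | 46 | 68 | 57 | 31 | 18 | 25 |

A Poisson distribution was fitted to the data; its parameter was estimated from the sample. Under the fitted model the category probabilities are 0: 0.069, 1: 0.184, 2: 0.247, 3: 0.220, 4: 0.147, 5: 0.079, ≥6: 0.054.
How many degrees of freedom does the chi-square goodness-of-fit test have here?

5

There are k = 7 categories and 1 parameter estimated from the data, so df = 7 − 1 − 1 = 5.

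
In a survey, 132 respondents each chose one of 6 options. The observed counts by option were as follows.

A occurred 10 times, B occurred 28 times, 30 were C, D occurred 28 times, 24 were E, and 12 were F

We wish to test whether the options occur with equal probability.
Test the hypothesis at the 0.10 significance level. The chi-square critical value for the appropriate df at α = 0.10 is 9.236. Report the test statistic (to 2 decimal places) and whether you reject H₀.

17.45; reject

Under H₀ each category has probability 1/6, so each expected count is 132/6 = 22.
cat         O        E   (O−E)²/E
A          10       22      6.545
B          28       22      1.636
C          30       22      2.909
D          28       22      1.636
E          24       22      0.182
F          12       22      4.545
Sum = 17.45
df = 5. Since 17.45 > 9.236, we reject H₀.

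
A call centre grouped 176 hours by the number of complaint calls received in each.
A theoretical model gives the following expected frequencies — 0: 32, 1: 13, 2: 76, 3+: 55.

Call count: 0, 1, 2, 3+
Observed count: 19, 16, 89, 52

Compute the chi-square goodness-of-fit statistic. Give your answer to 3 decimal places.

cat         O        E   (O−E)²/E
0          19       32     5.2813
1          16       13     0.6923
2          89       76     2.2237
3+         52       55     0.1636
Sum = 8.361

8.361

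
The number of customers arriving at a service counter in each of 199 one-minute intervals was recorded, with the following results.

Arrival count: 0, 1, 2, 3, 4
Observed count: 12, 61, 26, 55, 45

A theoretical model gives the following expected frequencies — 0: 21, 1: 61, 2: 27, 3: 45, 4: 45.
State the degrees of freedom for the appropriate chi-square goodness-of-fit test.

4

There are k = 5 categories and no parameters were estimated from the data, so df = 5 − 1 = 4.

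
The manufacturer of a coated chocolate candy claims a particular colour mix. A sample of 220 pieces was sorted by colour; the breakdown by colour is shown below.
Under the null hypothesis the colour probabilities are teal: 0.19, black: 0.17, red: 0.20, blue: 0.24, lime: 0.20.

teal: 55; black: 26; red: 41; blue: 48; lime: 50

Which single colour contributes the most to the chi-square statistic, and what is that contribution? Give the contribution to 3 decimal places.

Expected counts E_i = n·p_i: 220×0.19 = 41.8, 220×0.17 = 37.4, 220×0.20 = 44, 220×0.24 = 52.8, 220×0.20 = 44.
teal: (55 − 41.8)²/41.8 = 174.24/41.8 = 4.1684
black: (26 − 37.4)²/37.4 = 129.96/37.4 = 3.4749
red: (41 − 44)²/44 = 9/44 = 0.2045
blue: (48 − 52.8)²/52.8 = 23.04/52.8 = 0.4364
lime: (50 − 44)²/44 = 36/44 = 0.8182
The largest term is for teal: 4.168.

teal, 4.168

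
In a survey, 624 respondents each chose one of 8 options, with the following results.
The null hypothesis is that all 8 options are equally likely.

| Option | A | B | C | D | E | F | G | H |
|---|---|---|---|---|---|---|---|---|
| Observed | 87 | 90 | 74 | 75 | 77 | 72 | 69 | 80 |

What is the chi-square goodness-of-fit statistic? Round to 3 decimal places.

Expected count for each of the 8 categories: 624/8 = 78.
A: (87 − 78)²/78 = 81/78 = 1.0385
B: (90 − 78)²/78 = 144/78 = 1.8462
C: (74 − 78)²/78 = 16/78 = 0.2051
D: (75 − 78)²/78 = 9/78 = 0.1154
E: (77 − 78)²/78 = 1/78 = 0.0128
F: (72 − 78)²/78 = 36/78 = 0.4615
G: (69 − 78)²/78 = 81/78 = 1.0385
H: (80 − 78)²/78 = 4/78 = 0.0513
Sum = 4.769

4.769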